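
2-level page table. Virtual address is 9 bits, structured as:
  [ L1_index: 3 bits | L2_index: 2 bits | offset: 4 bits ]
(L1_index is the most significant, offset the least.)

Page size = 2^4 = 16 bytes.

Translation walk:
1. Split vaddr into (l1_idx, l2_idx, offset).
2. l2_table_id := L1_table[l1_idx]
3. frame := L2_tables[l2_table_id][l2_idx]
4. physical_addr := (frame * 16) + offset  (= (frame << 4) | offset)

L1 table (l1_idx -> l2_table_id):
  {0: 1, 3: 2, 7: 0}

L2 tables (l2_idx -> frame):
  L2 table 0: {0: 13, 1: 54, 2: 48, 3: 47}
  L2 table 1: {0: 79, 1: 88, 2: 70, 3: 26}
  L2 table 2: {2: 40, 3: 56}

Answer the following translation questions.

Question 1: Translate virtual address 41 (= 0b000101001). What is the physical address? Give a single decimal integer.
vaddr = 41 = 0b000101001
Split: l1_idx=0, l2_idx=2, offset=9
L1[0] = 1
L2[1][2] = 70
paddr = 70 * 16 + 9 = 1129

Answer: 1129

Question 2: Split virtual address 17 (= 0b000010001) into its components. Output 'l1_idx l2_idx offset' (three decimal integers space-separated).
vaddr = 17 = 0b000010001
  top 3 bits -> l1_idx = 0
  next 2 bits -> l2_idx = 1
  bottom 4 bits -> offset = 1

Answer: 0 1 1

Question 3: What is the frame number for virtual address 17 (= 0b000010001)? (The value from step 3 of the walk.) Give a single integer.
vaddr = 17: l1_idx=0, l2_idx=1
L1[0] = 1; L2[1][1] = 88

Answer: 88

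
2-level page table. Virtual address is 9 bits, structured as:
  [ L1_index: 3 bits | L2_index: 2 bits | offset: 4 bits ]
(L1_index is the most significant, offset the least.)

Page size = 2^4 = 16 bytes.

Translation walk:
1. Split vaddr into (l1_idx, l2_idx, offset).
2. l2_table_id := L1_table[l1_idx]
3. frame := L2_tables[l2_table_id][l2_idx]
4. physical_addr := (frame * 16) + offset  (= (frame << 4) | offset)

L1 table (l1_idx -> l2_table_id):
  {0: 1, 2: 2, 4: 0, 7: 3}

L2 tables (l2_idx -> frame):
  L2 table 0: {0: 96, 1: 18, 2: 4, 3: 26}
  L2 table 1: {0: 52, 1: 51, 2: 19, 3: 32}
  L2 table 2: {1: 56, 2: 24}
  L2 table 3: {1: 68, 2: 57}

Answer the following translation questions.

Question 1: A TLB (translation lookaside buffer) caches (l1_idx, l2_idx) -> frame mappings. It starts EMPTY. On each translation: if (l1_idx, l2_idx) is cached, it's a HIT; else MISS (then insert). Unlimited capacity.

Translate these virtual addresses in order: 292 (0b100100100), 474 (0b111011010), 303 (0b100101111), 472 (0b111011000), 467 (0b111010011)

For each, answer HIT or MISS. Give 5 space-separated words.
Answer: MISS MISS HIT HIT HIT

Derivation:
vaddr=292: (4,2) not in TLB -> MISS, insert
vaddr=474: (7,1) not in TLB -> MISS, insert
vaddr=303: (4,2) in TLB -> HIT
vaddr=472: (7,1) in TLB -> HIT
vaddr=467: (7,1) in TLB -> HIT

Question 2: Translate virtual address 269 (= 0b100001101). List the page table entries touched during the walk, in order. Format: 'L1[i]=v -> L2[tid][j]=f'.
vaddr = 269 = 0b100001101
Split: l1_idx=4, l2_idx=0, offset=13

Answer: L1[4]=0 -> L2[0][0]=96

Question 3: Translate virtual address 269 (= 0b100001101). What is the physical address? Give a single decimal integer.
vaddr = 269 = 0b100001101
Split: l1_idx=4, l2_idx=0, offset=13
L1[4] = 0
L2[0][0] = 96
paddr = 96 * 16 + 13 = 1549

Answer: 1549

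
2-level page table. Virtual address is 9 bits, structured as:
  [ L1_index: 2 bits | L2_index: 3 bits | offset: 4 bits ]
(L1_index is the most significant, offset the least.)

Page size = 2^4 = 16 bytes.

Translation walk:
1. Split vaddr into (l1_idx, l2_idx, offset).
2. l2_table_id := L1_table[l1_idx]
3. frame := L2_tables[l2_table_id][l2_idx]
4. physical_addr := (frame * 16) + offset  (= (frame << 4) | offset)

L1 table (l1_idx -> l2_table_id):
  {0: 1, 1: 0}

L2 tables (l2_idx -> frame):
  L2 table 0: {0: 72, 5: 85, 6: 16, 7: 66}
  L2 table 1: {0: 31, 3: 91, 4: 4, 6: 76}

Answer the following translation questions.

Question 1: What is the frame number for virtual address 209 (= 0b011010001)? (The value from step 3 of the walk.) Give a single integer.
Answer: 85

Derivation:
vaddr = 209: l1_idx=1, l2_idx=5
L1[1] = 0; L2[0][5] = 85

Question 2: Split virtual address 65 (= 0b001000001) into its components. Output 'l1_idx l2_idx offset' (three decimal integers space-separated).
vaddr = 65 = 0b001000001
  top 2 bits -> l1_idx = 0
  next 3 bits -> l2_idx = 4
  bottom 4 bits -> offset = 1

Answer: 0 4 1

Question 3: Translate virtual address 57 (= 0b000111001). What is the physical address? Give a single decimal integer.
Answer: 1465

Derivation:
vaddr = 57 = 0b000111001
Split: l1_idx=0, l2_idx=3, offset=9
L1[0] = 1
L2[1][3] = 91
paddr = 91 * 16 + 9 = 1465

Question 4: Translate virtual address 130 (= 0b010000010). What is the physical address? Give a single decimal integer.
vaddr = 130 = 0b010000010
Split: l1_idx=1, l2_idx=0, offset=2
L1[1] = 0
L2[0][0] = 72
paddr = 72 * 16 + 2 = 1154

Answer: 1154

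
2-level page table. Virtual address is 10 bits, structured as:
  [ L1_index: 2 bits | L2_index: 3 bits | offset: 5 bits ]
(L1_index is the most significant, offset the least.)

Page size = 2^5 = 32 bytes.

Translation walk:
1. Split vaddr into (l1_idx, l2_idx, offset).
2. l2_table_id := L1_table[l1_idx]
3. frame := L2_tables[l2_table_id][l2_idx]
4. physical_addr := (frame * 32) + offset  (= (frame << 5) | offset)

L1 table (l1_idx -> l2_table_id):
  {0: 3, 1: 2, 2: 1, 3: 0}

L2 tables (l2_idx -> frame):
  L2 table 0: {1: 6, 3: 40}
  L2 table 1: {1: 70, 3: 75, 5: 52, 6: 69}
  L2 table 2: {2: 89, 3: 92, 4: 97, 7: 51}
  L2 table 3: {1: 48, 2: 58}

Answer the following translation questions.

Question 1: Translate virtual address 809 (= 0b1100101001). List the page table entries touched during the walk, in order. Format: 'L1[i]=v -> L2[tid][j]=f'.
Answer: L1[3]=0 -> L2[0][1]=6

Derivation:
vaddr = 809 = 0b1100101001
Split: l1_idx=3, l2_idx=1, offset=9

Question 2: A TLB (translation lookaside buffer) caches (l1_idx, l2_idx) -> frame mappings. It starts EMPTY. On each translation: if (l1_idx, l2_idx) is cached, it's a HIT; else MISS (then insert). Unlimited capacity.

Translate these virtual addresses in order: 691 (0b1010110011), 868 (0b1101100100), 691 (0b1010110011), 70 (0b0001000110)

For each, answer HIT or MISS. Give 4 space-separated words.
Answer: MISS MISS HIT MISS

Derivation:
vaddr=691: (2,5) not in TLB -> MISS, insert
vaddr=868: (3,3) not in TLB -> MISS, insert
vaddr=691: (2,5) in TLB -> HIT
vaddr=70: (0,2) not in TLB -> MISS, insert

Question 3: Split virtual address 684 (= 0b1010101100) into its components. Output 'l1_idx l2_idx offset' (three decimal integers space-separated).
Answer: 2 5 12

Derivation:
vaddr = 684 = 0b1010101100
  top 2 bits -> l1_idx = 2
  next 3 bits -> l2_idx = 5
  bottom 5 bits -> offset = 12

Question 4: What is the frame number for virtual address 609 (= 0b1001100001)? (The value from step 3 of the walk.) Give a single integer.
vaddr = 609: l1_idx=2, l2_idx=3
L1[2] = 1; L2[1][3] = 75

Answer: 75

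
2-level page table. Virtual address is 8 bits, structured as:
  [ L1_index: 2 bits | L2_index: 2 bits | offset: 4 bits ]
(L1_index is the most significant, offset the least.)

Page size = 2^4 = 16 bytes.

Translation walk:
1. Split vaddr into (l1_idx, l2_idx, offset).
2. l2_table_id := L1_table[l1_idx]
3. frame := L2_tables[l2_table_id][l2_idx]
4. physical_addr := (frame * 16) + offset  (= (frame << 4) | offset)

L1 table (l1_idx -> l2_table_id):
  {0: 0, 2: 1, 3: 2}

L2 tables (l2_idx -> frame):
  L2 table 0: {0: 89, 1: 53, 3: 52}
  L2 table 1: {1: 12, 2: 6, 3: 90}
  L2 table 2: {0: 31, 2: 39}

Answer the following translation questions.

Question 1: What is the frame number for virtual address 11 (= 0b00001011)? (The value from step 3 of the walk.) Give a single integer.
vaddr = 11: l1_idx=0, l2_idx=0
L1[0] = 0; L2[0][0] = 89

Answer: 89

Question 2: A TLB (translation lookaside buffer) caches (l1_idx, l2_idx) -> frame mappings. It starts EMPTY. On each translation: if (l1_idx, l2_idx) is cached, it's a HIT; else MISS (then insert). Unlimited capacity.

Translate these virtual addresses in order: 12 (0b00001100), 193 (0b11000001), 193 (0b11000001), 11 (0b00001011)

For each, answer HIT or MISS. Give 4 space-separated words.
Answer: MISS MISS HIT HIT

Derivation:
vaddr=12: (0,0) not in TLB -> MISS, insert
vaddr=193: (3,0) not in TLB -> MISS, insert
vaddr=193: (3,0) in TLB -> HIT
vaddr=11: (0,0) in TLB -> HIT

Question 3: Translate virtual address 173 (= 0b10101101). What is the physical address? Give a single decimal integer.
vaddr = 173 = 0b10101101
Split: l1_idx=2, l2_idx=2, offset=13
L1[2] = 1
L2[1][2] = 6
paddr = 6 * 16 + 13 = 109

Answer: 109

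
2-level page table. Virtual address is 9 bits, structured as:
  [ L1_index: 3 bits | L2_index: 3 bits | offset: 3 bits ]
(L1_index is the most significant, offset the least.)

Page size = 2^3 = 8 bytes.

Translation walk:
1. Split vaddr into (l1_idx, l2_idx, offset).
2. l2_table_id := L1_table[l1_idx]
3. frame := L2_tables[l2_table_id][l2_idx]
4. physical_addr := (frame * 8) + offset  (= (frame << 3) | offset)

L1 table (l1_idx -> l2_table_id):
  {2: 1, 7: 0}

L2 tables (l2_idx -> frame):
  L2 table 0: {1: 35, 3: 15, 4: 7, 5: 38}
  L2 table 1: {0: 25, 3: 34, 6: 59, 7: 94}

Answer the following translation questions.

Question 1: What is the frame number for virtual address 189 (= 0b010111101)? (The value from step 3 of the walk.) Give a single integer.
Answer: 94

Derivation:
vaddr = 189: l1_idx=2, l2_idx=7
L1[2] = 1; L2[1][7] = 94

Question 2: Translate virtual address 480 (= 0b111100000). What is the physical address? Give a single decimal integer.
Answer: 56

Derivation:
vaddr = 480 = 0b111100000
Split: l1_idx=7, l2_idx=4, offset=0
L1[7] = 0
L2[0][4] = 7
paddr = 7 * 8 + 0 = 56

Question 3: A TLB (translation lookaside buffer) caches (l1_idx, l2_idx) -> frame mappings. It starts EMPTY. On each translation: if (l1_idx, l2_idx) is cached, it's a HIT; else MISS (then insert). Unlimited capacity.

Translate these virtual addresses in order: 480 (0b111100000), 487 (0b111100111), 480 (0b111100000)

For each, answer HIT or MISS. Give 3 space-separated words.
Answer: MISS HIT HIT

Derivation:
vaddr=480: (7,4) not in TLB -> MISS, insert
vaddr=487: (7,4) in TLB -> HIT
vaddr=480: (7,4) in TLB -> HIT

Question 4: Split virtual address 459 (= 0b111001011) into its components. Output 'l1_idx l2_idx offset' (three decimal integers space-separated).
vaddr = 459 = 0b111001011
  top 3 bits -> l1_idx = 7
  next 3 bits -> l2_idx = 1
  bottom 3 bits -> offset = 3

Answer: 7 1 3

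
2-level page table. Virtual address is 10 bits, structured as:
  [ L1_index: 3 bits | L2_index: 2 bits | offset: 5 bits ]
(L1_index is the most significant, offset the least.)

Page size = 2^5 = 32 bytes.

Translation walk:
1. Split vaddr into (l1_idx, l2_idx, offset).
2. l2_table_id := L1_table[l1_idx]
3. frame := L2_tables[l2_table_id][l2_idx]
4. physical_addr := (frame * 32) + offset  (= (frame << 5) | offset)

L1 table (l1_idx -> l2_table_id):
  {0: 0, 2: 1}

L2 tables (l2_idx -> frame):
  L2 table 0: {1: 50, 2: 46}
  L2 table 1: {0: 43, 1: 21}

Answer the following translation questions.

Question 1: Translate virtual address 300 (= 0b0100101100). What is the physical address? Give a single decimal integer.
Answer: 684

Derivation:
vaddr = 300 = 0b0100101100
Split: l1_idx=2, l2_idx=1, offset=12
L1[2] = 1
L2[1][1] = 21
paddr = 21 * 32 + 12 = 684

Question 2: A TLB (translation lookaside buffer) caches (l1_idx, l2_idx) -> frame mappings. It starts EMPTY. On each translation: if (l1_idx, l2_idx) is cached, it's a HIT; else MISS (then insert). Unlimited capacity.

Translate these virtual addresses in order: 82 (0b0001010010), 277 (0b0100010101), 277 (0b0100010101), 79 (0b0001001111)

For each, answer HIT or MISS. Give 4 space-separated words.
Answer: MISS MISS HIT HIT

Derivation:
vaddr=82: (0,2) not in TLB -> MISS, insert
vaddr=277: (2,0) not in TLB -> MISS, insert
vaddr=277: (2,0) in TLB -> HIT
vaddr=79: (0,2) in TLB -> HIT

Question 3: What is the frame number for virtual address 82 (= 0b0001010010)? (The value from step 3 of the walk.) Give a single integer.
Answer: 46

Derivation:
vaddr = 82: l1_idx=0, l2_idx=2
L1[0] = 0; L2[0][2] = 46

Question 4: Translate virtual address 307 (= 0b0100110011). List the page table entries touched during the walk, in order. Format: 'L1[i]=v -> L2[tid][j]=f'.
Answer: L1[2]=1 -> L2[1][1]=21

Derivation:
vaddr = 307 = 0b0100110011
Split: l1_idx=2, l2_idx=1, offset=19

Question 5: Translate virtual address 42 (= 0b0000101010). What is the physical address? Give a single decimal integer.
vaddr = 42 = 0b0000101010
Split: l1_idx=0, l2_idx=1, offset=10
L1[0] = 0
L2[0][1] = 50
paddr = 50 * 32 + 10 = 1610

Answer: 1610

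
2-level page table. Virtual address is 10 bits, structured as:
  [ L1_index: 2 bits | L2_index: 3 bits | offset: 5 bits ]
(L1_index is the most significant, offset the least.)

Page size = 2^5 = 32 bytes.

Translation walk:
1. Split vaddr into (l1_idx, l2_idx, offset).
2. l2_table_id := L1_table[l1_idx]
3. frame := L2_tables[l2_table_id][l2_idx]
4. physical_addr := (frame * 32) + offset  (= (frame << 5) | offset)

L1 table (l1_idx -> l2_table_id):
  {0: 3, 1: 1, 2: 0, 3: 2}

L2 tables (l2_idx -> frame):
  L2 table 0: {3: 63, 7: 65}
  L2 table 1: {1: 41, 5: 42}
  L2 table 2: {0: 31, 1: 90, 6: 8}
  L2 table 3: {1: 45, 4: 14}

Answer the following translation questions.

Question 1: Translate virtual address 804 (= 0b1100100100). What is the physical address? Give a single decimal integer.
Answer: 2884

Derivation:
vaddr = 804 = 0b1100100100
Split: l1_idx=3, l2_idx=1, offset=4
L1[3] = 2
L2[2][1] = 90
paddr = 90 * 32 + 4 = 2884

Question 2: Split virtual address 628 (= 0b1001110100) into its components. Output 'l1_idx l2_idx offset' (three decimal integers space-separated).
Answer: 2 3 20

Derivation:
vaddr = 628 = 0b1001110100
  top 2 bits -> l1_idx = 2
  next 3 bits -> l2_idx = 3
  bottom 5 bits -> offset = 20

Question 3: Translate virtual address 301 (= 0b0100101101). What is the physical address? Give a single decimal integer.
vaddr = 301 = 0b0100101101
Split: l1_idx=1, l2_idx=1, offset=13
L1[1] = 1
L2[1][1] = 41
paddr = 41 * 32 + 13 = 1325

Answer: 1325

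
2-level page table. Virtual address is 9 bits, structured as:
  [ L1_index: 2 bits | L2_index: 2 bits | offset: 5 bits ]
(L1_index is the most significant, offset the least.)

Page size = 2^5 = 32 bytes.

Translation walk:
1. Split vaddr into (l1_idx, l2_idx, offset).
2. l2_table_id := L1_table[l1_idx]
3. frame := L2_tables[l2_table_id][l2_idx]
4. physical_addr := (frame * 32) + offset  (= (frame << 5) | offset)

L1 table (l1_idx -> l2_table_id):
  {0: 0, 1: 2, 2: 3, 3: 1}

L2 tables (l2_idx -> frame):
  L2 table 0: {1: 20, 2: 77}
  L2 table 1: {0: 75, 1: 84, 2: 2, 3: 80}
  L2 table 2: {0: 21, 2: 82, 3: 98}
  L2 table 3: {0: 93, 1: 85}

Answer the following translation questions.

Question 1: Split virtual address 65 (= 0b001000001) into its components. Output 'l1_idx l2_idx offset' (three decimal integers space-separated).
vaddr = 65 = 0b001000001
  top 2 bits -> l1_idx = 0
  next 2 bits -> l2_idx = 2
  bottom 5 bits -> offset = 1

Answer: 0 2 1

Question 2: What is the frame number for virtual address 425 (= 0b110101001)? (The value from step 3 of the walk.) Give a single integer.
vaddr = 425: l1_idx=3, l2_idx=1
L1[3] = 1; L2[1][1] = 84

Answer: 84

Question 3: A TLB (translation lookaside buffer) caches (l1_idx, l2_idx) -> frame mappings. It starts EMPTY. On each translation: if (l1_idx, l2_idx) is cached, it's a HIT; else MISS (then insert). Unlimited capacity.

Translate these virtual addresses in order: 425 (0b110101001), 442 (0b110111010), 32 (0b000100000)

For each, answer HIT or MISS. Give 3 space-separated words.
vaddr=425: (3,1) not in TLB -> MISS, insert
vaddr=442: (3,1) in TLB -> HIT
vaddr=32: (0,1) not in TLB -> MISS, insert

Answer: MISS HIT MISS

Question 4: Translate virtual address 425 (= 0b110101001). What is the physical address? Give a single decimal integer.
Answer: 2697

Derivation:
vaddr = 425 = 0b110101001
Split: l1_idx=3, l2_idx=1, offset=9
L1[3] = 1
L2[1][1] = 84
paddr = 84 * 32 + 9 = 2697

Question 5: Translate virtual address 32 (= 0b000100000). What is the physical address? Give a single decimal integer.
vaddr = 32 = 0b000100000
Split: l1_idx=0, l2_idx=1, offset=0
L1[0] = 0
L2[0][1] = 20
paddr = 20 * 32 + 0 = 640

Answer: 640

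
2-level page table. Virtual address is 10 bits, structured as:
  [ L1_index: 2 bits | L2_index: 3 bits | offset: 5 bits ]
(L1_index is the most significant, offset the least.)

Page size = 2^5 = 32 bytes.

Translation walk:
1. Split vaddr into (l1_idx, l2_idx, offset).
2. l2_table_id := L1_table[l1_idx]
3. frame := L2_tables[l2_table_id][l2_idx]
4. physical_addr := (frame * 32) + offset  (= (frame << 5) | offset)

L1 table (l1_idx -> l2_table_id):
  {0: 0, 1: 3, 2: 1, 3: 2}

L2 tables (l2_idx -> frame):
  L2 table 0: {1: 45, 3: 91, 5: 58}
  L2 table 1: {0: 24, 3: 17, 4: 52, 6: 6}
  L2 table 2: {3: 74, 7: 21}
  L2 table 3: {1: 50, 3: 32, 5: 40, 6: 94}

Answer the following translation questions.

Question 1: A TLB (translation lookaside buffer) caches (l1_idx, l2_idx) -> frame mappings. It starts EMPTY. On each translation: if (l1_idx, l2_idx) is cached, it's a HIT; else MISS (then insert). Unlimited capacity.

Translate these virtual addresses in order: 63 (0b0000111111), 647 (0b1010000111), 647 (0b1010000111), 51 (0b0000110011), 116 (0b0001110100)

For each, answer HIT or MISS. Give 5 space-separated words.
Answer: MISS MISS HIT HIT MISS

Derivation:
vaddr=63: (0,1) not in TLB -> MISS, insert
vaddr=647: (2,4) not in TLB -> MISS, insert
vaddr=647: (2,4) in TLB -> HIT
vaddr=51: (0,1) in TLB -> HIT
vaddr=116: (0,3) not in TLB -> MISS, insert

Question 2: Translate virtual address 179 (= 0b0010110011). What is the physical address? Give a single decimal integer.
Answer: 1875

Derivation:
vaddr = 179 = 0b0010110011
Split: l1_idx=0, l2_idx=5, offset=19
L1[0] = 0
L2[0][5] = 58
paddr = 58 * 32 + 19 = 1875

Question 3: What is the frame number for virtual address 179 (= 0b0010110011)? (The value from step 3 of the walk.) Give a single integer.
vaddr = 179: l1_idx=0, l2_idx=5
L1[0] = 0; L2[0][5] = 58

Answer: 58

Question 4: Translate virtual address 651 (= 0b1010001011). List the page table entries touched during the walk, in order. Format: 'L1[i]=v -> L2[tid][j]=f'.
vaddr = 651 = 0b1010001011
Split: l1_idx=2, l2_idx=4, offset=11

Answer: L1[2]=1 -> L2[1][4]=52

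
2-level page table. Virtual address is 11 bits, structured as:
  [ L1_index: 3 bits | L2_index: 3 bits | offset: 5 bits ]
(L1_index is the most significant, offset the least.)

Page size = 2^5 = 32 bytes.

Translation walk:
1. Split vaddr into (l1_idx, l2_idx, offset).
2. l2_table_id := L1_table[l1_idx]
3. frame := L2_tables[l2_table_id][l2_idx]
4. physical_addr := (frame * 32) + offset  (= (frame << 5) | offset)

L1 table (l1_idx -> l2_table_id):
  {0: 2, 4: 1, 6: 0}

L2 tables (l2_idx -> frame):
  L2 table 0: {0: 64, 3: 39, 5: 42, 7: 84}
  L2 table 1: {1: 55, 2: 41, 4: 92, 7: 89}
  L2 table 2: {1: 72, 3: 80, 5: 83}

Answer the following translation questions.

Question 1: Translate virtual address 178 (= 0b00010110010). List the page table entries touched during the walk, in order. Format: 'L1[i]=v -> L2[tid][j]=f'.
Answer: L1[0]=2 -> L2[2][5]=83

Derivation:
vaddr = 178 = 0b00010110010
Split: l1_idx=0, l2_idx=5, offset=18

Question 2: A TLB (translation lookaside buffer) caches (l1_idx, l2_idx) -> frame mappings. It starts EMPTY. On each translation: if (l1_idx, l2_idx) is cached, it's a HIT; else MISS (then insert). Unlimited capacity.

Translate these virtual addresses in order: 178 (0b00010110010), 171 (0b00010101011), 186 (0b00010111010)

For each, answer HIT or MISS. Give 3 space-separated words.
vaddr=178: (0,5) not in TLB -> MISS, insert
vaddr=171: (0,5) in TLB -> HIT
vaddr=186: (0,5) in TLB -> HIT

Answer: MISS HIT HIT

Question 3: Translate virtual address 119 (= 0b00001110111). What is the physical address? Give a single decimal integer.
Answer: 2583

Derivation:
vaddr = 119 = 0b00001110111
Split: l1_idx=0, l2_idx=3, offset=23
L1[0] = 2
L2[2][3] = 80
paddr = 80 * 32 + 23 = 2583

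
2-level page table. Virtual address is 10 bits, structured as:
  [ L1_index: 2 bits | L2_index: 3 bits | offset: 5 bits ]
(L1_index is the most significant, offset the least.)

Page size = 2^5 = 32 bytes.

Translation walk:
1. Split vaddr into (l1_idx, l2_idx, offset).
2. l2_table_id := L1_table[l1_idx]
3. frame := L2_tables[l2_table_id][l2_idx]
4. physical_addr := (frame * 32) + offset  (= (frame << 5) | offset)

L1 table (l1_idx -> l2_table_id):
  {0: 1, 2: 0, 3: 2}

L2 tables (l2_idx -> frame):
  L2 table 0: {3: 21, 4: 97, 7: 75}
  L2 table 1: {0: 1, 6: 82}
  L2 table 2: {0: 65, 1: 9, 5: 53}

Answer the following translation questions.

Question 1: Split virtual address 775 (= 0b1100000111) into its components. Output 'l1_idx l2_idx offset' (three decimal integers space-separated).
Answer: 3 0 7

Derivation:
vaddr = 775 = 0b1100000111
  top 2 bits -> l1_idx = 3
  next 3 bits -> l2_idx = 0
  bottom 5 bits -> offset = 7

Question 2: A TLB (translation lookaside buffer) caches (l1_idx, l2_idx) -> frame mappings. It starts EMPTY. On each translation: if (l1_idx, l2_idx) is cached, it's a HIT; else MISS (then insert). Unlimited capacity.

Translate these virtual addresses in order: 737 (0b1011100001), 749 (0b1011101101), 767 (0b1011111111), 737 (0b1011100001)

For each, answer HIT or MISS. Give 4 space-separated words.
vaddr=737: (2,7) not in TLB -> MISS, insert
vaddr=749: (2,7) in TLB -> HIT
vaddr=767: (2,7) in TLB -> HIT
vaddr=737: (2,7) in TLB -> HIT

Answer: MISS HIT HIT HIT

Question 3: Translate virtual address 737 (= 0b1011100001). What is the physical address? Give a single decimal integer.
Answer: 2401

Derivation:
vaddr = 737 = 0b1011100001
Split: l1_idx=2, l2_idx=7, offset=1
L1[2] = 0
L2[0][7] = 75
paddr = 75 * 32 + 1 = 2401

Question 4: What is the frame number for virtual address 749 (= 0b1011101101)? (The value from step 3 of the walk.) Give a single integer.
Answer: 75

Derivation:
vaddr = 749: l1_idx=2, l2_idx=7
L1[2] = 0; L2[0][7] = 75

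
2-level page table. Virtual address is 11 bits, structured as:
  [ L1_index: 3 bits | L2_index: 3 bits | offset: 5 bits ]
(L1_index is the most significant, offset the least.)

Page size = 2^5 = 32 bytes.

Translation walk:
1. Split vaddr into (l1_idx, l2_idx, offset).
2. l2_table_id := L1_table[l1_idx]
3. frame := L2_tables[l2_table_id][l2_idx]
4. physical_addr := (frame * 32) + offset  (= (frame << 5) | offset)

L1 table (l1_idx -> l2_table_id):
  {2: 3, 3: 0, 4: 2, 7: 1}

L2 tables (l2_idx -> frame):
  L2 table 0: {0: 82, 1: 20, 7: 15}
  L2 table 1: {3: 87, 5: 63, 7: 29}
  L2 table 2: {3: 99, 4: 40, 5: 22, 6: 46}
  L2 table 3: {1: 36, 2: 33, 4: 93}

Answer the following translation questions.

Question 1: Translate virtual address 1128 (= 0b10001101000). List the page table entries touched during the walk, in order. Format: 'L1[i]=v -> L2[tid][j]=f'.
Answer: L1[4]=2 -> L2[2][3]=99

Derivation:
vaddr = 1128 = 0b10001101000
Split: l1_idx=4, l2_idx=3, offset=8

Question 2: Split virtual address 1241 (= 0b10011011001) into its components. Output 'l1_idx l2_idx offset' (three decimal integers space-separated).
vaddr = 1241 = 0b10011011001
  top 3 bits -> l1_idx = 4
  next 3 bits -> l2_idx = 6
  bottom 5 bits -> offset = 25

Answer: 4 6 25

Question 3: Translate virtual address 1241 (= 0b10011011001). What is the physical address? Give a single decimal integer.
vaddr = 1241 = 0b10011011001
Split: l1_idx=4, l2_idx=6, offset=25
L1[4] = 2
L2[2][6] = 46
paddr = 46 * 32 + 25 = 1497

Answer: 1497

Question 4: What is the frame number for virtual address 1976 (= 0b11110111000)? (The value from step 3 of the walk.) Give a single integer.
Answer: 63

Derivation:
vaddr = 1976: l1_idx=7, l2_idx=5
L1[7] = 1; L2[1][5] = 63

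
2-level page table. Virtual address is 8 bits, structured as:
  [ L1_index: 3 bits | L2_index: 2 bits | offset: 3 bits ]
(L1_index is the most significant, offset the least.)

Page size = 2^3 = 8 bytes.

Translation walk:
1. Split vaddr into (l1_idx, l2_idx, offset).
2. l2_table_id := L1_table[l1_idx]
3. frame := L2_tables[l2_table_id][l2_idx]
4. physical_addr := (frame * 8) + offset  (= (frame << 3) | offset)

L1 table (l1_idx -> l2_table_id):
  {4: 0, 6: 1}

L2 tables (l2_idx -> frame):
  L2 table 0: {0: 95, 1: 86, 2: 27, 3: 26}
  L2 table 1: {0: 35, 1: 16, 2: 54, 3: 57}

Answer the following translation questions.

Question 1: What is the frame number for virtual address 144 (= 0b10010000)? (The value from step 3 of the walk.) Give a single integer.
Answer: 27

Derivation:
vaddr = 144: l1_idx=4, l2_idx=2
L1[4] = 0; L2[0][2] = 27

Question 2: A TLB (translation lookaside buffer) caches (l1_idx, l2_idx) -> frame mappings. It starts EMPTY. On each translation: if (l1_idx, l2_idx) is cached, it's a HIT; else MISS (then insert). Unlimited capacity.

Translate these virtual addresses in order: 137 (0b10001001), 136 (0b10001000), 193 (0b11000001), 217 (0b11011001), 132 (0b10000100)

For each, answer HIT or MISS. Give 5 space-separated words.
Answer: MISS HIT MISS MISS MISS

Derivation:
vaddr=137: (4,1) not in TLB -> MISS, insert
vaddr=136: (4,1) in TLB -> HIT
vaddr=193: (6,0) not in TLB -> MISS, insert
vaddr=217: (6,3) not in TLB -> MISS, insert
vaddr=132: (4,0) not in TLB -> MISS, insert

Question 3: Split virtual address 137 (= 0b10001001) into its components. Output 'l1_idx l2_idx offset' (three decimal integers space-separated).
Answer: 4 1 1

Derivation:
vaddr = 137 = 0b10001001
  top 3 bits -> l1_idx = 4
  next 2 bits -> l2_idx = 1
  bottom 3 bits -> offset = 1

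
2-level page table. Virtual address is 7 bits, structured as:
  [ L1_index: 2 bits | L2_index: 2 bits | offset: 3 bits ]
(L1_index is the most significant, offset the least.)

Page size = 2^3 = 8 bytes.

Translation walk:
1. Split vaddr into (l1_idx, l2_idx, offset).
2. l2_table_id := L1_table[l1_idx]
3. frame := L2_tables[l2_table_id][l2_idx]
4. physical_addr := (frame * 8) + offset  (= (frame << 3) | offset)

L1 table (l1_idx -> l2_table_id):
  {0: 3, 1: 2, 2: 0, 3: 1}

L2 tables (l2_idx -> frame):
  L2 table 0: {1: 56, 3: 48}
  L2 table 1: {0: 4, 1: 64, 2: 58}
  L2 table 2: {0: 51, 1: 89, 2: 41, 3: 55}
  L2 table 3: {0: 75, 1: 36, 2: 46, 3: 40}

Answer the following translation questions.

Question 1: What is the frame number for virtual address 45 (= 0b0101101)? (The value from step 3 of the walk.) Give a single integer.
Answer: 89

Derivation:
vaddr = 45: l1_idx=1, l2_idx=1
L1[1] = 2; L2[2][1] = 89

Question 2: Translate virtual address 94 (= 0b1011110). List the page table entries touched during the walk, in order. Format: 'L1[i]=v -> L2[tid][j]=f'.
vaddr = 94 = 0b1011110
Split: l1_idx=2, l2_idx=3, offset=6

Answer: L1[2]=0 -> L2[0][3]=48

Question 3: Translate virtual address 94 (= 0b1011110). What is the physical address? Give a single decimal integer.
Answer: 390

Derivation:
vaddr = 94 = 0b1011110
Split: l1_idx=2, l2_idx=3, offset=6
L1[2] = 0
L2[0][3] = 48
paddr = 48 * 8 + 6 = 390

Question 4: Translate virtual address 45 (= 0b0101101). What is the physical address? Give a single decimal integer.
Answer: 717

Derivation:
vaddr = 45 = 0b0101101
Split: l1_idx=1, l2_idx=1, offset=5
L1[1] = 2
L2[2][1] = 89
paddr = 89 * 8 + 5 = 717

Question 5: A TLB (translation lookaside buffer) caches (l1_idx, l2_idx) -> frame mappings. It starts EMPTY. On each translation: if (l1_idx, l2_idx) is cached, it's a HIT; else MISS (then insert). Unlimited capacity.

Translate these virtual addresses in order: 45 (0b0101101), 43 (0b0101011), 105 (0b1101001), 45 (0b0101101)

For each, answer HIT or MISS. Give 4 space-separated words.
Answer: MISS HIT MISS HIT

Derivation:
vaddr=45: (1,1) not in TLB -> MISS, insert
vaddr=43: (1,1) in TLB -> HIT
vaddr=105: (3,1) not in TLB -> MISS, insert
vaddr=45: (1,1) in TLB -> HIT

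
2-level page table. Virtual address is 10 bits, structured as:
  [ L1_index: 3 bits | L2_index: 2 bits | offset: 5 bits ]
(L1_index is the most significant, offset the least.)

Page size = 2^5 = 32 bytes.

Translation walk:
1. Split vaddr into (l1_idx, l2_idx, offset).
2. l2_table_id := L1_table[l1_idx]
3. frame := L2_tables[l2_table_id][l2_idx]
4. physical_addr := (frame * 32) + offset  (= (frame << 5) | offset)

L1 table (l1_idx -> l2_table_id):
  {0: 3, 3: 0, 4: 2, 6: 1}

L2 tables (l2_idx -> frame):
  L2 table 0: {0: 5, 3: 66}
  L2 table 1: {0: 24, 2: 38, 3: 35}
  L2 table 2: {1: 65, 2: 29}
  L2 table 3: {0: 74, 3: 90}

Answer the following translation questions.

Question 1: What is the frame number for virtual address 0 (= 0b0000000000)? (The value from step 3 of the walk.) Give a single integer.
vaddr = 0: l1_idx=0, l2_idx=0
L1[0] = 3; L2[3][0] = 74

Answer: 74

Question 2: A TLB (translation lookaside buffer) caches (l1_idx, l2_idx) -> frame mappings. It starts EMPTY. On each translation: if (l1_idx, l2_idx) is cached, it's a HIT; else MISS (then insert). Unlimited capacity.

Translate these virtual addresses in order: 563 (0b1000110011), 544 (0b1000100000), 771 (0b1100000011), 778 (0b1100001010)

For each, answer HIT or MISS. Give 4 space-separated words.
vaddr=563: (4,1) not in TLB -> MISS, insert
vaddr=544: (4,1) in TLB -> HIT
vaddr=771: (6,0) not in TLB -> MISS, insert
vaddr=778: (6,0) in TLB -> HIT

Answer: MISS HIT MISS HIT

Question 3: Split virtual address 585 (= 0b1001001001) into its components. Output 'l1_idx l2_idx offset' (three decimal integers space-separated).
Answer: 4 2 9

Derivation:
vaddr = 585 = 0b1001001001
  top 3 bits -> l1_idx = 4
  next 2 bits -> l2_idx = 2
  bottom 5 bits -> offset = 9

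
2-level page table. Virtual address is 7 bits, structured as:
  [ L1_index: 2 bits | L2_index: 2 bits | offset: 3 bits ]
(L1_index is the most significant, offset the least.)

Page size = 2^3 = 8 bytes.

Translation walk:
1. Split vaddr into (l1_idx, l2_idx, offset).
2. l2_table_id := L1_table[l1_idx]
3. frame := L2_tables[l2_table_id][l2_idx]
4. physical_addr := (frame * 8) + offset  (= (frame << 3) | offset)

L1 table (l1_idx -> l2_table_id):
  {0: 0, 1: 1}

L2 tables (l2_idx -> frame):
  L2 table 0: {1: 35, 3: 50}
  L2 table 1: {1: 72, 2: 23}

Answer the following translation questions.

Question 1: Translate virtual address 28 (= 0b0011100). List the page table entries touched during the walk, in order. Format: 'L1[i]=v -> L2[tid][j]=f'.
Answer: L1[0]=0 -> L2[0][3]=50

Derivation:
vaddr = 28 = 0b0011100
Split: l1_idx=0, l2_idx=3, offset=4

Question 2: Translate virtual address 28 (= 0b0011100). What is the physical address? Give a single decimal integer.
vaddr = 28 = 0b0011100
Split: l1_idx=0, l2_idx=3, offset=4
L1[0] = 0
L2[0][3] = 50
paddr = 50 * 8 + 4 = 404

Answer: 404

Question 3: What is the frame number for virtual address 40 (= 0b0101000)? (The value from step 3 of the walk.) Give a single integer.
vaddr = 40: l1_idx=1, l2_idx=1
L1[1] = 1; L2[1][1] = 72

Answer: 72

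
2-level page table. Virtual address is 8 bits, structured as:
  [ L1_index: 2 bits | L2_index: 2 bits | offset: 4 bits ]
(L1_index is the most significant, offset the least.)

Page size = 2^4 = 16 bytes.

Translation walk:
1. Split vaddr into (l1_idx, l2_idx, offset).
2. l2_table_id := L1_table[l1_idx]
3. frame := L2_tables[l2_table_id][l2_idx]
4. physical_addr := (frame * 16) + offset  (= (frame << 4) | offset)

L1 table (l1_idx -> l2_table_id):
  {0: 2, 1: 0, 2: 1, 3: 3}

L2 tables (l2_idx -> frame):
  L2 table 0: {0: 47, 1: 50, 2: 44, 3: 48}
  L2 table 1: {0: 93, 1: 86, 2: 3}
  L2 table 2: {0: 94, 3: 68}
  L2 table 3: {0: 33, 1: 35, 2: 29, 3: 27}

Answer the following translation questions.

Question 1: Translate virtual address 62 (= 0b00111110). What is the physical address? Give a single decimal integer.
Answer: 1102

Derivation:
vaddr = 62 = 0b00111110
Split: l1_idx=0, l2_idx=3, offset=14
L1[0] = 2
L2[2][3] = 68
paddr = 68 * 16 + 14 = 1102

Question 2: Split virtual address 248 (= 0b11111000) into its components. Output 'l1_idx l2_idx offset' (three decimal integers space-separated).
Answer: 3 3 8

Derivation:
vaddr = 248 = 0b11111000
  top 2 bits -> l1_idx = 3
  next 2 bits -> l2_idx = 3
  bottom 4 bits -> offset = 8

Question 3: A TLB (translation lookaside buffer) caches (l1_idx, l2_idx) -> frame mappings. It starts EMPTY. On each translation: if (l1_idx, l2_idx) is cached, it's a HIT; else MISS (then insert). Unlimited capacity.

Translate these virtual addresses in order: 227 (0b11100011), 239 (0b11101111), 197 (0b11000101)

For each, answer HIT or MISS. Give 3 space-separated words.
vaddr=227: (3,2) not in TLB -> MISS, insert
vaddr=239: (3,2) in TLB -> HIT
vaddr=197: (3,0) not in TLB -> MISS, insert

Answer: MISS HIT MISS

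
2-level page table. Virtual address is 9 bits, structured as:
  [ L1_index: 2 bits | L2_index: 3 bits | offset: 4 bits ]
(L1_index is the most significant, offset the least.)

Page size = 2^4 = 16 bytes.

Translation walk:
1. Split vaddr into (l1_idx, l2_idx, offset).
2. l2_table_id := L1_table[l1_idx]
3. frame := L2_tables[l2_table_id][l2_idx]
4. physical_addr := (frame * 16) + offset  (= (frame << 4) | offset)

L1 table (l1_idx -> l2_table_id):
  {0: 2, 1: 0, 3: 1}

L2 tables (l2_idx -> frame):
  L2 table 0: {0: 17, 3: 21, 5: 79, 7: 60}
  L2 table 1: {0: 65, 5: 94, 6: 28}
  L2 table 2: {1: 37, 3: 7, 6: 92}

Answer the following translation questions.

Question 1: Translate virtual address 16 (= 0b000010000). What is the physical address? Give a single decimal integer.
Answer: 592

Derivation:
vaddr = 16 = 0b000010000
Split: l1_idx=0, l2_idx=1, offset=0
L1[0] = 2
L2[2][1] = 37
paddr = 37 * 16 + 0 = 592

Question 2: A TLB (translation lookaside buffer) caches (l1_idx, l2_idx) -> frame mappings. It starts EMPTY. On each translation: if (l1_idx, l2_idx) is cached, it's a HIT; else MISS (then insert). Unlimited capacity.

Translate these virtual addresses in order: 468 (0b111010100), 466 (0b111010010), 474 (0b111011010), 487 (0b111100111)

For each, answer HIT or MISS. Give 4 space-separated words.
vaddr=468: (3,5) not in TLB -> MISS, insert
vaddr=466: (3,5) in TLB -> HIT
vaddr=474: (3,5) in TLB -> HIT
vaddr=487: (3,6) not in TLB -> MISS, insert

Answer: MISS HIT HIT MISS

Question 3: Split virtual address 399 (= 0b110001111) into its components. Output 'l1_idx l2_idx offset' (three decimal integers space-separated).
vaddr = 399 = 0b110001111
  top 2 bits -> l1_idx = 3
  next 3 bits -> l2_idx = 0
  bottom 4 bits -> offset = 15

Answer: 3 0 15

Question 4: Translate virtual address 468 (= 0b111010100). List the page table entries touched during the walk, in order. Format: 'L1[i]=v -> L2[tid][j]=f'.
Answer: L1[3]=1 -> L2[1][5]=94

Derivation:
vaddr = 468 = 0b111010100
Split: l1_idx=3, l2_idx=5, offset=4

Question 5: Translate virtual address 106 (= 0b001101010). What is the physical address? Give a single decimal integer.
vaddr = 106 = 0b001101010
Split: l1_idx=0, l2_idx=6, offset=10
L1[0] = 2
L2[2][6] = 92
paddr = 92 * 16 + 10 = 1482

Answer: 1482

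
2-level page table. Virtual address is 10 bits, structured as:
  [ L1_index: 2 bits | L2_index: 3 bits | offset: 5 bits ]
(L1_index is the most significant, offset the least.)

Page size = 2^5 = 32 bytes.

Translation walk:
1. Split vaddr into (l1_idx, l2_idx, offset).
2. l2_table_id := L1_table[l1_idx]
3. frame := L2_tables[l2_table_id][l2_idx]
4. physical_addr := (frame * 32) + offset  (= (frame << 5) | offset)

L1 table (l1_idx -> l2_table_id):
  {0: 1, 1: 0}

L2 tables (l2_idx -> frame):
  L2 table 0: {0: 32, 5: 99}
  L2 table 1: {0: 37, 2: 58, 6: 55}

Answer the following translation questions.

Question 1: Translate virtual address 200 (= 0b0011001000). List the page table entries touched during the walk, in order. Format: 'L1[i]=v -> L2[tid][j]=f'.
Answer: L1[0]=1 -> L2[1][6]=55

Derivation:
vaddr = 200 = 0b0011001000
Split: l1_idx=0, l2_idx=6, offset=8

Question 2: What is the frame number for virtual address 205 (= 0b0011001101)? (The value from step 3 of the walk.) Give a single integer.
vaddr = 205: l1_idx=0, l2_idx=6
L1[0] = 1; L2[1][6] = 55

Answer: 55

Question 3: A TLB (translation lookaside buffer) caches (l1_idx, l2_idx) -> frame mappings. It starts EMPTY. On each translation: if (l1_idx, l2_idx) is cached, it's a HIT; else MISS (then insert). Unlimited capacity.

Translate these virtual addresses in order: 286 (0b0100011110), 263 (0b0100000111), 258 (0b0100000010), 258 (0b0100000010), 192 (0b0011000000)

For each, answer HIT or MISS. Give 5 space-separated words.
Answer: MISS HIT HIT HIT MISS

Derivation:
vaddr=286: (1,0) not in TLB -> MISS, insert
vaddr=263: (1,0) in TLB -> HIT
vaddr=258: (1,0) in TLB -> HIT
vaddr=258: (1,0) in TLB -> HIT
vaddr=192: (0,6) not in TLB -> MISS, insert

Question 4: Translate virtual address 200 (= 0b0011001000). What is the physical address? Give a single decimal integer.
vaddr = 200 = 0b0011001000
Split: l1_idx=0, l2_idx=6, offset=8
L1[0] = 1
L2[1][6] = 55
paddr = 55 * 32 + 8 = 1768

Answer: 1768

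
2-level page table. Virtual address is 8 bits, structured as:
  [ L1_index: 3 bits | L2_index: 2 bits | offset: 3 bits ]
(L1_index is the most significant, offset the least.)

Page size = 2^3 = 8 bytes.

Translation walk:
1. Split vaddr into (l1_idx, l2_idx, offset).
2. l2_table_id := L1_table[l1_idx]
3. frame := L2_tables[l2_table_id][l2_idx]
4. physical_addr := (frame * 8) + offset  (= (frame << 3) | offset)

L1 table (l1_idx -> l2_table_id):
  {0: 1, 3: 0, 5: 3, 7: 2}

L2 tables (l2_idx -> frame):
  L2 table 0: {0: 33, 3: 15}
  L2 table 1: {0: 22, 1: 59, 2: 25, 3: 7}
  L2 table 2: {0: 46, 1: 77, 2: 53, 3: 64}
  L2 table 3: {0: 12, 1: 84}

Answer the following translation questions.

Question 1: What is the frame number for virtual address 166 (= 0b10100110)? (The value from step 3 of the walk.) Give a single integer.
vaddr = 166: l1_idx=5, l2_idx=0
L1[5] = 3; L2[3][0] = 12

Answer: 12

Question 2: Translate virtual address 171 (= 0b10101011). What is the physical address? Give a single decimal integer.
vaddr = 171 = 0b10101011
Split: l1_idx=5, l2_idx=1, offset=3
L1[5] = 3
L2[3][1] = 84
paddr = 84 * 8 + 3 = 675

Answer: 675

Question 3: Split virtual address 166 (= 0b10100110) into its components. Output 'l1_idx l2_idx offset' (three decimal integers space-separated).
vaddr = 166 = 0b10100110
  top 3 bits -> l1_idx = 5
  next 2 bits -> l2_idx = 0
  bottom 3 bits -> offset = 6

Answer: 5 0 6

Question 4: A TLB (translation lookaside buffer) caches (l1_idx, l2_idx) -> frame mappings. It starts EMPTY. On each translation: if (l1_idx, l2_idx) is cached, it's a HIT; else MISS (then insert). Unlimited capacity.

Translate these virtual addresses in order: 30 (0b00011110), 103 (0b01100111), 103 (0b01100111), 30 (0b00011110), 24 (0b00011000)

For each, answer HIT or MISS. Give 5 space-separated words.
Answer: MISS MISS HIT HIT HIT

Derivation:
vaddr=30: (0,3) not in TLB -> MISS, insert
vaddr=103: (3,0) not in TLB -> MISS, insert
vaddr=103: (3,0) in TLB -> HIT
vaddr=30: (0,3) in TLB -> HIT
vaddr=24: (0,3) in TLB -> HIT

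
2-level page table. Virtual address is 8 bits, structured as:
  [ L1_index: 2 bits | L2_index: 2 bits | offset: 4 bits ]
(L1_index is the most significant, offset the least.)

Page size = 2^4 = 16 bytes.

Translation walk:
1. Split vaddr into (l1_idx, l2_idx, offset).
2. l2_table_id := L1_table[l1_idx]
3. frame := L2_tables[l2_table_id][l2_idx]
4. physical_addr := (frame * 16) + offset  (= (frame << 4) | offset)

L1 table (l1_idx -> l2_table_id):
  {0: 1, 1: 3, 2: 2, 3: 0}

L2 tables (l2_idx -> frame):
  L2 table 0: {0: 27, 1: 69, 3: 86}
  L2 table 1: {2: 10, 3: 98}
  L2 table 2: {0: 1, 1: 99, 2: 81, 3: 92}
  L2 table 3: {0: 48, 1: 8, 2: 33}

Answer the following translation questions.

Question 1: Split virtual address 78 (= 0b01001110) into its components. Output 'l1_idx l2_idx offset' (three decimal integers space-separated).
Answer: 1 0 14

Derivation:
vaddr = 78 = 0b01001110
  top 2 bits -> l1_idx = 1
  next 2 bits -> l2_idx = 0
  bottom 4 bits -> offset = 14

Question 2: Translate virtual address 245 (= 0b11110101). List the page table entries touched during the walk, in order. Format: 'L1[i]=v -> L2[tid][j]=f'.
vaddr = 245 = 0b11110101
Split: l1_idx=3, l2_idx=3, offset=5

Answer: L1[3]=0 -> L2[0][3]=86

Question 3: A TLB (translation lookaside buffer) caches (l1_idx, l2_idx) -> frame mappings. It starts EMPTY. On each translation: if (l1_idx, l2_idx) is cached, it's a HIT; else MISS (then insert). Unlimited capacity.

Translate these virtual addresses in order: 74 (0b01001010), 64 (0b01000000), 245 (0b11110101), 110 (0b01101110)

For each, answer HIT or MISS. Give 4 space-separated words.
Answer: MISS HIT MISS MISS

Derivation:
vaddr=74: (1,0) not in TLB -> MISS, insert
vaddr=64: (1,0) in TLB -> HIT
vaddr=245: (3,3) not in TLB -> MISS, insert
vaddr=110: (1,2) not in TLB -> MISS, insert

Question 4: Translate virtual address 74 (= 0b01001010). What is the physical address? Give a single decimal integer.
vaddr = 74 = 0b01001010
Split: l1_idx=1, l2_idx=0, offset=10
L1[1] = 3
L2[3][0] = 48
paddr = 48 * 16 + 10 = 778

Answer: 778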